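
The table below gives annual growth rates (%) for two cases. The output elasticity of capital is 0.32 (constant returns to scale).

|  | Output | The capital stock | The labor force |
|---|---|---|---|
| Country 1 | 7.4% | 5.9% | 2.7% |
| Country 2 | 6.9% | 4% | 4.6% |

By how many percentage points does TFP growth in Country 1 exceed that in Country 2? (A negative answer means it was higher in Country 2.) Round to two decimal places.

1.18 percentage points

Labor's share = 1 − 0.32 = 0.68.
Country 1: TFP = 7.4 − 1.888 − 1.836 = 3.676%.
Country 2: TFP = 6.9 − 1.28 − 3.128 = 2.492%.
Difference = 3.676 − (2.492) = 1.184 pp.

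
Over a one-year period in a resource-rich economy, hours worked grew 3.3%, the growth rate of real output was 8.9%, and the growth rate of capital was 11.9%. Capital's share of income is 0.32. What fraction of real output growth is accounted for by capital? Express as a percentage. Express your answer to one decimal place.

Capital contributed 0.32 × 11.9 = 3.808 pp.
Share of growth = 3.808 / 8.9 × 100 = 42.787%.

Capital accounted for 42.8% of growth.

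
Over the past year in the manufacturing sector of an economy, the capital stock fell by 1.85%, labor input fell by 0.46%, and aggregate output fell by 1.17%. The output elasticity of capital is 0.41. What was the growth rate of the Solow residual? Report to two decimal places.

Labor's share = 1 − 0.41 = 0.59.
The capital stock: 0.41 × (-1.85) = -0.7585 pp.
Labor input: 0.59 × (-0.46) = -0.2714 pp.
TFP growth = -1.17 + 1.0299 = -0.1401%.

-0.14%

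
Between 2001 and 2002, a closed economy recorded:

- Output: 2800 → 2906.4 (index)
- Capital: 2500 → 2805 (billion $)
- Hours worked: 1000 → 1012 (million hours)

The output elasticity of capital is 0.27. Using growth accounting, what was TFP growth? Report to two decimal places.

Output growth = (2906.4 − 2800) / 2800 = 3.8%.
Capital growth = (2805 − 2500) / 2500 = 12.2%.
Hours worked growth = (1012 − 1000) / 1000 = 1.2%.
Labor's share = 1 − 0.27 = 0.73.
Capital: 0.27 × 12.2 = 3.294 pp.
Hours worked: 0.73 × 1.2 = 0.876 pp.
TFP growth = 3.8 − 4.17 = -0.37%.

-0.37%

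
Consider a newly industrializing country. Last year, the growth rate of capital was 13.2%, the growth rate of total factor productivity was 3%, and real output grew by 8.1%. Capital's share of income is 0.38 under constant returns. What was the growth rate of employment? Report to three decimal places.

Labor's share = 1 − 0.38 = 0.62.
gY = gA + 0.38×13.2 + 0.62×g.
0.62×g = 8.1 − 3 − 5.016 = 0.084.
g = 0.084 / 0.62 = 0.13548%.

0.135%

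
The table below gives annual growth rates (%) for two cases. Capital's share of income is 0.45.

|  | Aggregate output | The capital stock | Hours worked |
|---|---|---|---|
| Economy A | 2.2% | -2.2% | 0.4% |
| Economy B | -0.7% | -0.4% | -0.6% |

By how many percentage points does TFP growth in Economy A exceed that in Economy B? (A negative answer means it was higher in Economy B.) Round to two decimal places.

Labor's share = 1 − 0.45 = 0.55.
Economy A: TFP = 2.2 + 0.99 − 0.22 = 2.97%.
Economy B: TFP = -0.7 + 0.18 + 0.33 = -0.19%.
Difference = 2.97 − (-0.19) = 3.16 pp.

3.16 percentage points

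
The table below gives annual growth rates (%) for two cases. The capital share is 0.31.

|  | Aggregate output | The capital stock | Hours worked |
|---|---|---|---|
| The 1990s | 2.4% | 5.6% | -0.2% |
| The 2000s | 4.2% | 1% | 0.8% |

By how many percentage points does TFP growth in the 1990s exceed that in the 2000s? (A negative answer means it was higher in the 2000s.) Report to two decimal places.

-2.54 percentage points

Labor's share = 1 − 0.31 = 0.69.
The 1990s: TFP = 2.4 − 1.736 + 0.138 = 0.802%.
The 2000s: TFP = 4.2 − 0.31 − 0.552 = 3.338%.
Difference = 0.802 − (3.338) = -2.536 pp.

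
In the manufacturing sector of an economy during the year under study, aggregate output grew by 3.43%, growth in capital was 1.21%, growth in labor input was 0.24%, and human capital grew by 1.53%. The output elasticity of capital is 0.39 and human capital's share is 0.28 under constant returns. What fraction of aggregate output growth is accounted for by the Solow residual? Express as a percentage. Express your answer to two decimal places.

The Solow residual accounted for 71.44% of growth.

Labor's share = 1 − 0.39 − 0.28 = 0.33.
Capital: 0.39 × 1.21 = 0.4719 pp.
Human capital: 0.28 × 1.53 = 0.4284 pp.
Labor input: 0.33 × 0.24 = 0.0792 pp.
TFP growth = 3.43 − 0.9795 = 2.4505%.
TFP share of growth = 2.4505 / 3.43 × 100 = 71.4431%.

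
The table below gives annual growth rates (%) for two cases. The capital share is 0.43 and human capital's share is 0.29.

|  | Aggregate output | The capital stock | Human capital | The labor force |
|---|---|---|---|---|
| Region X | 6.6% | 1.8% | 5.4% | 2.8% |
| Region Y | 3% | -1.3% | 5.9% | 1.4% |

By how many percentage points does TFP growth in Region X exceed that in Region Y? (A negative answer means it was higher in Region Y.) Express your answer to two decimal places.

2.02 percentage points

Labor's share = 1 − 0.43 − 0.29 = 0.28.
Region X: TFP = 6.6 − 0.774 − 1.566 − 0.784 = 3.476%.
Region Y: TFP = 3 + 0.559 − 1.711 − 0.392 = 1.456%.
Difference = 3.476 − (1.456) = 2.02 pp.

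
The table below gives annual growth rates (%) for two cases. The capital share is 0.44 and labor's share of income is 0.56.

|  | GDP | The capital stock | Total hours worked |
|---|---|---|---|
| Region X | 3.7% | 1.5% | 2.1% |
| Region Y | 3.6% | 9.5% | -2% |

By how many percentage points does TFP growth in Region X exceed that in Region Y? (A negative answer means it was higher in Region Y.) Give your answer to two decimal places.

Labor's share = 1 − 0.44 = 0.56.
Region X: TFP = 3.7 − 0.66 − 1.176 = 1.864%.
Region Y: TFP = 3.6 − 4.18 + 1.12 = 0.54%.
Difference = 1.864 − (0.54) = 1.324 pp.

1.32 percentage points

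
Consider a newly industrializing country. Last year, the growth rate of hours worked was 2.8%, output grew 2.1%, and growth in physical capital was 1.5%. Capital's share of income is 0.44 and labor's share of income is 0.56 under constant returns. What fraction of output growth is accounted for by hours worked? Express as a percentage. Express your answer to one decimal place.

74.7%

Labor's share = 1 − 0.44 = 0.56.
Hours worked contributed 0.56 × 2.8 = 1.568 pp.
Share of growth = 1.568 / 2.1 × 100 = 74.667%.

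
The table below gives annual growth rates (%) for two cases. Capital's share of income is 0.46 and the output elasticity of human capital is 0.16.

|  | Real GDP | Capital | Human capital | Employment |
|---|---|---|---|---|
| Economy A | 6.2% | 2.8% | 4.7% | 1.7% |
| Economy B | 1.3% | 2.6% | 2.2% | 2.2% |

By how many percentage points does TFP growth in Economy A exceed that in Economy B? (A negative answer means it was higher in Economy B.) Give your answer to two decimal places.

4.60 percentage points

Labor's share = 1 − 0.46 − 0.16 = 0.38.
Economy A: TFP = 6.2 − 1.288 − 0.752 − 0.646 = 3.514%.
Economy B: TFP = 1.3 − 1.196 − 0.352 − 0.836 = -1.084%.
Difference = 3.514 − (-1.084) = 4.598 pp.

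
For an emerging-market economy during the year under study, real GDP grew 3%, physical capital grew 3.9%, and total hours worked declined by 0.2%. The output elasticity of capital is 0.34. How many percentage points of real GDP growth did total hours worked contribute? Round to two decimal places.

-0.13

Labor's share = 1 − 0.34 = 0.66.
Contribution = share × growth = 0.66 × (-0.2) = -0.132 pp.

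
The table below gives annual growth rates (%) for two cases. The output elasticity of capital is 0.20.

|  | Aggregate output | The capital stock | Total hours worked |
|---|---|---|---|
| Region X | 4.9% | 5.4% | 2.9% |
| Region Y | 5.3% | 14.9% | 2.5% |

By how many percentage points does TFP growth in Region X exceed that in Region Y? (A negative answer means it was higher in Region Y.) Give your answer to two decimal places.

1.18 percentage points

Labor's share = 1 − 0.2 = 0.8.
Region X: TFP = 4.9 − 1.08 − 2.32 = 1.5%.
Region Y: TFP = 5.3 − 2.98 − 2 = 0.32%.
Difference = 1.5 − (0.32) = 1.18 pp.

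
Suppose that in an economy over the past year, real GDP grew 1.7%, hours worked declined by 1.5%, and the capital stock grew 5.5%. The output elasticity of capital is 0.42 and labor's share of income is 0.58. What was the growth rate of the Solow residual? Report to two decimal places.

The Solow residual grew 0.26%.

Labor's share = 1 − 0.42 = 0.58.
The capital stock: 0.42 × 5.5 = 2.31 pp.
Hours worked: 0.58 × (-1.5) = -0.87 pp.
TFP growth = 1.7 − 1.44 = 0.26%.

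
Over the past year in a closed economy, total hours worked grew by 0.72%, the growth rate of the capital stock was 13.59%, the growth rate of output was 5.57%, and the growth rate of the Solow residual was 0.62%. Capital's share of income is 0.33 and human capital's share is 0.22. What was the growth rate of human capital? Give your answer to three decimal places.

Labor's share = 1 − 0.33 − 0.22 = 0.45.
gY = gA + 0.33×13.59 + 0.45×0.72 + 0.22×g.
0.22×g = 5.57 − 0.62 − 4.8087 = 0.1413.
g = 0.1413 / 0.22 = 0.64227%.

Human capital growth was 0.642%.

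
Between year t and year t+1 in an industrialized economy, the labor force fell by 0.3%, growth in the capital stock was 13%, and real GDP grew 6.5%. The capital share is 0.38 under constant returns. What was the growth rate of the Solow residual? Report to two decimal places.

Labor's share = 1 − 0.38 = 0.62.
The capital stock: 0.38 × 13 = 4.94 pp.
The labor force: 0.62 × (-0.3) = -0.186 pp.
TFP growth = 6.5 − 4.754 = 1.746%.

1.75%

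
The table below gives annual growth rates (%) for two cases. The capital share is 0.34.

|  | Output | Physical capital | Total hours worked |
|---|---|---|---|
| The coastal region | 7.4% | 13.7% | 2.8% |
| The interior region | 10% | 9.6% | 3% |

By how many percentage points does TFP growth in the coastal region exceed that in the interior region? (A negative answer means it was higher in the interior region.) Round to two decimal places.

-3.86 percentage points

Labor's share = 1 − 0.34 = 0.66.
The coastal region: TFP = 7.4 − 4.658 − 1.848 = 0.894%.
The interior region: TFP = 10 − 3.264 − 1.98 = 4.756%.
Difference = 0.894 − (4.756) = -3.862 pp.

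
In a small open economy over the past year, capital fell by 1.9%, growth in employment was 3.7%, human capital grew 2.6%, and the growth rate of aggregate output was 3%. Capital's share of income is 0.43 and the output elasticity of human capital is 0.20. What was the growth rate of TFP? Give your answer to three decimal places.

TFP growth was 1.928%.

Labor's share = 1 − 0.43 − 0.2 = 0.37.
Capital: 0.43 × (-1.9) = -0.817 pp.
Human capital: 0.2 × 2.6 = 0.52 pp.
Employment: 0.37 × 3.7 = 1.369 pp.
TFP growth = 3 − 1.072 = 1.928%.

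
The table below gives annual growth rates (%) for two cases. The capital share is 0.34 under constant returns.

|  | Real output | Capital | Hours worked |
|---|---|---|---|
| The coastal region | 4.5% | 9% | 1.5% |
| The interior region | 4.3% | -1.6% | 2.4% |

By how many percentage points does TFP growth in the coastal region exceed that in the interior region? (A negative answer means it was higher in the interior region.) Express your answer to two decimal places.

Labor's share = 1 − 0.34 = 0.66.
The coastal region: TFP = 4.5 − 3.06 − 0.99 = 0.45%.
The interior region: TFP = 4.3 + 0.544 − 1.584 = 3.26%.
Difference = 0.45 − (3.26) = -2.81 pp.

-2.81 percentage points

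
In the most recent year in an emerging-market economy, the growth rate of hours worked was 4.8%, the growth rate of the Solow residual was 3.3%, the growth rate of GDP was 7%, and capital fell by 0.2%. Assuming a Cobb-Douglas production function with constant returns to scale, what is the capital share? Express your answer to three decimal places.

gY = gA + α·gK + (1−α)·gL, so gY − gA − gL = α(gK − gL).
7 − 3.3 − 4.8 = α × (-0.2 − 4.8).
-1.1 = -5 α, so α = 0.22.

α = 0.220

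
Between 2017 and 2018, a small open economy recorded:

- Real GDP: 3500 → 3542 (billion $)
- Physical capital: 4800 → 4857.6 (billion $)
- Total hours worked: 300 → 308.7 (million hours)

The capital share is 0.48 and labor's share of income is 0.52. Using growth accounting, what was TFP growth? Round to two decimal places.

Real GDP growth = (3542 − 3500) / 3500 = 1.2%.
Physical capital growth = (4857.6 − 4800) / 4800 = 1.2%.
Total hours worked growth = (308.7 − 300) / 300 = 2.9%.
Labor's share = 1 − 0.48 = 0.52.
Physical capital: 0.48 × 1.2 = 0.576 pp.
Total hours worked: 0.52 × 2.9 = 1.508 pp.
TFP growth = 1.2 − 2.084 = -0.884%.

-0.88%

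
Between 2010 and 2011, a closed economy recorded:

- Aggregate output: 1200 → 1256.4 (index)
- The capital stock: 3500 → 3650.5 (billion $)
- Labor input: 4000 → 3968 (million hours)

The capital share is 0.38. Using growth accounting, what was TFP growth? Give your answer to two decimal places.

3.56%

Aggregate output growth = (1256.4 − 1200) / 1200 = 4.7%.
The capital stock growth = (3650.5 − 3500) / 3500 = 4.3%.
Labor input growth = (3968 − 4000) / 4000 = -0.8%.
Labor's share = 1 − 0.38 = 0.62.
The capital stock: 0.38 × 4.3 = 1.634 pp.
Labor input: 0.62 × (-0.8) = -0.496 pp.
TFP growth = 4.7 − 1.138 = 3.562%.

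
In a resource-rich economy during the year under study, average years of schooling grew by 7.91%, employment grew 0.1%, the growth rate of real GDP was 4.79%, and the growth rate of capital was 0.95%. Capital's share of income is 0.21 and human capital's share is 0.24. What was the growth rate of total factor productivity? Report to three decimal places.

2.637%

Labor's share = 1 − 0.21 − 0.24 = 0.55.
Capital: 0.21 × 0.95 = 0.1995 pp.
Average years of schooling: 0.24 × 7.91 = 1.8984 pp.
Employment: 0.55 × 0.1 = 0.055 pp.
TFP growth = 4.79 − 2.1529 = 2.6371%.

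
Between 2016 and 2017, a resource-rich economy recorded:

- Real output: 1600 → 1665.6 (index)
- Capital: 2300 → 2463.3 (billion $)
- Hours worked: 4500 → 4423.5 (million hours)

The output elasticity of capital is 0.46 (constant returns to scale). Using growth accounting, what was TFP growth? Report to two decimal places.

Real output growth = (1665.6 − 1600) / 1600 = 4.1%.
Capital growth = (2463.3 − 2300) / 2300 = 7.1%.
Hours worked growth = (4423.5 − 4500) / 4500 = -1.7%.
Labor's share = 1 − 0.46 = 0.54.
Capital: 0.46 × 7.1 = 3.266 pp.
Hours worked: 0.54 × (-1.7) = -0.918 pp.
TFP growth = 4.1 − 2.348 = 1.752%.

TFP grew 1.75%.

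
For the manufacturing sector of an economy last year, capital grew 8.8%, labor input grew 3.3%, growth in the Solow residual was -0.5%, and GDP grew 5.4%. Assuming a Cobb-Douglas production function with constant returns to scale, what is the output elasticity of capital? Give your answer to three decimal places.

The output elasticity of capital is 0.473.

gY = gA + α·gK + (1−α)·gL, so gY − gA − gL = α(gK − gL).
5.4 + 0.5 − 3.3 = α × (8.8 − 3.3).
2.6 = 5.5 α, so α = 0.47273.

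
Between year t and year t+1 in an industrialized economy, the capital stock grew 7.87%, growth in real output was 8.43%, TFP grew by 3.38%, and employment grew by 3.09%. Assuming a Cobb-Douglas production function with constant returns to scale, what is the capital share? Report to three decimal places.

α = 0.410

gY = gA + α·gK + (1−α)·gL, so gY − gA − gL = α(gK − gL).
8.43 − 3.38 − 3.09 = α × (7.87 − 3.09).
1.96 = 4.78 α, so α = 0.41004.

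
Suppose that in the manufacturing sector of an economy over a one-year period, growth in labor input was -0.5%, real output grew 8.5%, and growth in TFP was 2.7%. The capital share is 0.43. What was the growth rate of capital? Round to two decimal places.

Labor's share = 1 − 0.43 = 0.57.
gY = gA + 0.57×(-0.5) + 0.43×g.
0.43×g = 8.5 − 2.7 + 0.285 = 6.085.
g = 6.085 / 0.43 = 14.1512%.

Capital growth was 14.15%.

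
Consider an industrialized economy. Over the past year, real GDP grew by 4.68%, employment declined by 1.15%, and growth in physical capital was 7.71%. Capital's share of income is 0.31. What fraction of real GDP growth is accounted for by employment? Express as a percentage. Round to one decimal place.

Labor's share = 1 − 0.31 = 0.69.
Employment contributed 0.69 × (-1.15) = -0.7935 pp.
Share of growth = -0.7935 / 4.68 × 100 = -16.955%.

-17.0%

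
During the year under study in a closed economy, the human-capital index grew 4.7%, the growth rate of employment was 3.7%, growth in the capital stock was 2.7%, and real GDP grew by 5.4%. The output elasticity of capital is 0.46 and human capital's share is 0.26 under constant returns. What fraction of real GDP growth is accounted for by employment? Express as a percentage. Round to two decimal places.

Employment accounted for 19.19% of growth.

Labor's share = 1 − 0.46 − 0.26 = 0.28.
Employment contributed 0.28 × 3.7 = 1.036 pp.
Share of growth = 1.036 / 5.4 × 100 = 19.1852%.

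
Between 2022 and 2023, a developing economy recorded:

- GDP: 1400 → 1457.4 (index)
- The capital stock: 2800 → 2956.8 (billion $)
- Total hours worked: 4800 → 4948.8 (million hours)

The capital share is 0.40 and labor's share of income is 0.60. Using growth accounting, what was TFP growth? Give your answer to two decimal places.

TFP grew 0.00%.

GDP growth = (1457.4 − 1400) / 1400 = 4.1%.
The capital stock growth = (2956.8 − 2800) / 2800 = 5.6%.
Total hours worked growth = (4948.8 − 4800) / 4800 = 3.1%.
Labor's share = 1 − 0.4 = 0.6.
The capital stock: 0.4 × 5.6 = 2.24 pp.
Total hours worked: 0.6 × 3.1 = 1.86 pp.
TFP growth = 4.1 − 4.1 = 0%.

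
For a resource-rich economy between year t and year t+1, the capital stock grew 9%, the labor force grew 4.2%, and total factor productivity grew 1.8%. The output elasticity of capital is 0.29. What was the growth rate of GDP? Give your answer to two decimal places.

7.39%

Labor's share = 1 − 0.29 = 0.71.
The capital stock: 0.29 × 9 = 2.61 pp.
The labor force: 0.71 × 4.2 = 2.982 pp.
Output growth = 1.8 + 5.592 = 7.392%.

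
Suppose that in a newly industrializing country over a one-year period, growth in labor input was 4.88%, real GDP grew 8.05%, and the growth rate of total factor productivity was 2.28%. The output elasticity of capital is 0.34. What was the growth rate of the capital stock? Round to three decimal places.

7.498%

Labor's share = 1 − 0.34 = 0.66.
gY = gA + 0.66×4.88 + 0.34×g.
0.34×g = 8.05 − 2.28 − 3.2208 = 2.5492.
g = 2.5492 / 0.34 = 7.49765%.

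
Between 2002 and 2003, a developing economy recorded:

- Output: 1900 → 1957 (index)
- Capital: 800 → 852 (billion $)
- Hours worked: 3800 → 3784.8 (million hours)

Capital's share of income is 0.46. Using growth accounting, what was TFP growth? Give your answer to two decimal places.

Output growth = (1957 − 1900) / 1900 = 3%.
Capital growth = (852 − 800) / 800 = 6.5%.
Hours worked growth = (3784.8 − 3800) / 3800 = -0.4%.
Labor's share = 1 − 0.46 = 0.54.
Capital: 0.46 × 6.5 = 2.99 pp.
Hours worked: 0.54 × (-0.4) = -0.216 pp.
TFP growth = 3 − 2.774 = 0.226%.

TFP grew 0.23%.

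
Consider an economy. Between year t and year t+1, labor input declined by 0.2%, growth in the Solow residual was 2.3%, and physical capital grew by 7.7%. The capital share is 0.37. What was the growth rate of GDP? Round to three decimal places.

5.023%

Labor's share = 1 − 0.37 = 0.63.
Physical capital: 0.37 × 7.7 = 2.849 pp.
Labor input: 0.63 × (-0.2) = -0.126 pp.
Output growth = 2.3 + 2.723 = 5.023%.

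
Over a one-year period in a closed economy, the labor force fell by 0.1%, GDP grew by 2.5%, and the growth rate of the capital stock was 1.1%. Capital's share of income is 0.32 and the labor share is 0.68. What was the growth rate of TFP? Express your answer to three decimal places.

2.216%

Labor's share = 1 − 0.32 = 0.68.
The capital stock: 0.32 × 1.1 = 0.352 pp.
The labor force: 0.68 × (-0.1) = -0.068 pp.
TFP growth = 2.5 − 0.284 = 2.216%.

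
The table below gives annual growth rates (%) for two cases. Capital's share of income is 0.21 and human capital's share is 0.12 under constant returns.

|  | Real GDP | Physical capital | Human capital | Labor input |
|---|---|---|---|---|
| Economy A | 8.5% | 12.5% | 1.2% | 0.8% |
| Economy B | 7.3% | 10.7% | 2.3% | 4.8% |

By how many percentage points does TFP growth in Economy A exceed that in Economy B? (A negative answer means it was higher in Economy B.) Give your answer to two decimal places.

Labor's share = 1 − 0.21 − 0.12 = 0.67.
Economy A: TFP = 8.5 − 2.625 − 0.144 − 0.536 = 5.195%.
Economy B: TFP = 7.3 − 2.247 − 0.276 − 3.216 = 1.561%.
Difference = 5.195 − (1.561) = 3.634 pp.

3.63 percentage points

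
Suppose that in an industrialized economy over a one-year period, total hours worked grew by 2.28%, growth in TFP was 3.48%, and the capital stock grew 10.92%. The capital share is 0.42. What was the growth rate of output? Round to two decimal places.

Labor's share = 1 − 0.42 = 0.58.
The capital stock: 0.42 × 10.92 = 4.5864 pp.
Total hours worked: 0.58 × 2.28 = 1.3224 pp.
Output growth = 3.48 + 5.9088 = 9.3888%.

9.39%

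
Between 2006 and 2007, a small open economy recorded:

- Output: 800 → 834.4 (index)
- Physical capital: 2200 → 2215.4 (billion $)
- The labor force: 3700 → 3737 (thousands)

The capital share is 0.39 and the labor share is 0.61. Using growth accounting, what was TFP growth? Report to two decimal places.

TFP grew 3.42%.

Output growth = (834.4 − 800) / 800 = 4.3%.
Physical capital growth = (2215.4 − 2200) / 2200 = 0.7%.
The labor force growth = (3737 − 3700) / 3700 = 1%.
Labor's share = 1 − 0.39 = 0.61.
Physical capital: 0.39 × 0.7 = 0.273 pp.
The labor force: 0.61 × 1 = 0.61 pp.
TFP growth = 4.3 − 0.883 = 3.417%.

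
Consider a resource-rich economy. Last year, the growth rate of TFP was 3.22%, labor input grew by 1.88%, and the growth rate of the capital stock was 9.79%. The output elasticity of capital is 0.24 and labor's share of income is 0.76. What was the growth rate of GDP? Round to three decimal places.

GDP grew 6.998%.

Labor's share = 1 − 0.24 = 0.76.
The capital stock: 0.24 × 9.79 = 2.3496 pp.
Labor input: 0.76 × 1.88 = 1.4288 pp.
Output growth = 3.22 + 3.7784 = 6.9984%.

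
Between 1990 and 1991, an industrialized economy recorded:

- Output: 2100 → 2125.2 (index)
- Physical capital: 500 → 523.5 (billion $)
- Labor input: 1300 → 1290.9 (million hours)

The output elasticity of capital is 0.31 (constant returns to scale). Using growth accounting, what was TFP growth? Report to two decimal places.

TFP grew 0.23%.

Output growth = (2125.2 − 2100) / 2100 = 1.2%.
Physical capital growth = (523.5 − 500) / 500 = 4.7%.
Labor input growth = (1290.9 − 1300) / 1300 = -0.7%.
Labor's share = 1 − 0.31 = 0.69.
Physical capital: 0.31 × 4.7 = 1.457 pp.
Labor input: 0.69 × (-0.7) = -0.483 pp.
TFP growth = 1.2 − 0.974 = 0.226%.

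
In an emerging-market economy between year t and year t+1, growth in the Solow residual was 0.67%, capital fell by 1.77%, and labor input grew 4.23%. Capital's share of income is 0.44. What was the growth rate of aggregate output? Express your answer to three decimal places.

2.260%

Labor's share = 1 − 0.44 = 0.56.
Capital: 0.44 × (-1.77) = -0.7788 pp.
Labor input: 0.56 × 4.23 = 2.3688 pp.
Output growth = 0.67 + 1.59 = 2.26%.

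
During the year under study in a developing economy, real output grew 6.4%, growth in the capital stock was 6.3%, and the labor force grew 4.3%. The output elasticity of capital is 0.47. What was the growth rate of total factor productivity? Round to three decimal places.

Labor's share = 1 − 0.47 = 0.53.
The capital stock: 0.47 × 6.3 = 2.961 pp.
The labor force: 0.53 × 4.3 = 2.279 pp.
TFP growth = 6.4 − 5.24 = 1.16%.

1.160%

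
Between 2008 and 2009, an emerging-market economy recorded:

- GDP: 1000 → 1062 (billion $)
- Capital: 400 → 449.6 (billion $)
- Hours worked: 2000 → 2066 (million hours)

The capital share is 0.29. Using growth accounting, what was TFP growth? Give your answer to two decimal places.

GDP growth = (1062 − 1000) / 1000 = 6.2%.
Capital growth = (449.6 − 400) / 400 = 12.4%.
Hours worked growth = (2066 − 2000) / 2000 = 3.3%.
Labor's share = 1 − 0.29 = 0.71.
Capital: 0.29 × 12.4 = 3.596 pp.
Hours worked: 0.71 × 3.3 = 2.343 pp.
TFP growth = 6.2 − 5.939 = 0.261%.

0.26%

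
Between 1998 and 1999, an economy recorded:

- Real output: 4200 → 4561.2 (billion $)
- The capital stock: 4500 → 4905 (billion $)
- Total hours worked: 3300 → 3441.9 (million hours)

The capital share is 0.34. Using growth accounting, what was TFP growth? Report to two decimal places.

Real output growth = (4561.2 − 4200) / 4200 = 8.6%.
The capital stock growth = (4905 − 4500) / 4500 = 9%.
Total hours worked growth = (3441.9 − 3300) / 3300 = 4.3%.
Labor's share = 1 − 0.34 = 0.66.
The capital stock: 0.34 × 9 = 3.06 pp.
Total hours worked: 0.66 × 4.3 = 2.838 pp.
TFP growth = 8.6 − 5.898 = 2.702%.

2.70%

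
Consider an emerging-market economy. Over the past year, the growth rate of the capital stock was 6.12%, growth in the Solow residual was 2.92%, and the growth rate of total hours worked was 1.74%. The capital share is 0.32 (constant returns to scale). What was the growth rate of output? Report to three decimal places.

Labor's share = 1 − 0.32 = 0.68.
The capital stock: 0.32 × 6.12 = 1.9584 pp.
Total hours worked: 0.68 × 1.74 = 1.1832 pp.
Output growth = 2.92 + 3.1416 = 6.0616%.

6.062%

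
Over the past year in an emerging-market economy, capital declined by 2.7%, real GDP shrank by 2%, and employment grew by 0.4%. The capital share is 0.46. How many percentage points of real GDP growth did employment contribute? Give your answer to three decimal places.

0.216 pp

Labor's share = 1 − 0.46 = 0.54.
Contribution = share × growth = 0.54 × 0.4 = 0.216 pp.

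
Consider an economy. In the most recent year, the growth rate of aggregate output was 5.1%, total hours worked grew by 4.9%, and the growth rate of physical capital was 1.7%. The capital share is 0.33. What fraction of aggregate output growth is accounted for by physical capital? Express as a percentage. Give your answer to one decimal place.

Physical capital contributed 0.33 × 1.7 = 0.561 pp.
Share of growth = 0.561 / 5.1 × 100 = 11%.

Physical capital accounted for 11.0% of growth.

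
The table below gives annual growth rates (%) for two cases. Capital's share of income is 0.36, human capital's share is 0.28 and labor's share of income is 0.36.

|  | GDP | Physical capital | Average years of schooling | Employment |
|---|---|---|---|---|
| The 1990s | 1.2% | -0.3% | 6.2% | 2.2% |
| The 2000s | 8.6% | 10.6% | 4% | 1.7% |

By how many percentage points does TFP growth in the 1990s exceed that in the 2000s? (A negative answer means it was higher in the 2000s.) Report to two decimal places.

-4.27 percentage points

Labor's share = 1 − 0.36 − 0.28 = 0.36.
The 1990s: TFP = 1.2 + 0.108 − 1.736 − 0.792 = -1.22%.
The 2000s: TFP = 8.6 − 3.816 − 1.12 − 0.612 = 3.052%.
Difference = -1.22 − (3.052) = -4.272 pp.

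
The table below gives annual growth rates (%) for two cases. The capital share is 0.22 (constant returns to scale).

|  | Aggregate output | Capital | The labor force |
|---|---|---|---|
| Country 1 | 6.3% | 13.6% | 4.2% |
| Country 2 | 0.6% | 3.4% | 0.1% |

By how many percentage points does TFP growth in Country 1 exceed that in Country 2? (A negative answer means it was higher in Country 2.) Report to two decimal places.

Labor's share = 1 − 0.22 = 0.78.
Country 1: TFP = 6.3 − 2.992 − 3.276 = 0.032%.
Country 2: TFP = 0.6 − 0.748 − 0.078 = -0.226%.
Difference = 0.032 − (-0.226) = 0.258 pp.

0.26 percentage points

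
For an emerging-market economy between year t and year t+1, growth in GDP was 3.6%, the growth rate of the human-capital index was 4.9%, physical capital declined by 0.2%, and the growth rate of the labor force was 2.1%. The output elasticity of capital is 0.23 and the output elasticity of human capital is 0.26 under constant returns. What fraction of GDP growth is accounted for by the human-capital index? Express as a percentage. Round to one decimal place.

35.4%

The human-capital index contributed 0.26 × 4.9 = 1.274 pp.
Share of growth = 1.274 / 3.6 × 100 = 35.389%.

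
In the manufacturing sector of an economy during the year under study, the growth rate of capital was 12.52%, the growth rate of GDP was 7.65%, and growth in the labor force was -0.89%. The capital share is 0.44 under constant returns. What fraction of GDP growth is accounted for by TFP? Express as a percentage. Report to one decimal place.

34.5%

Labor's share = 1 − 0.44 = 0.56.
Capital: 0.44 × 12.52 = 5.5088 pp.
The labor force: 0.56 × (-0.89) = -0.4984 pp.
TFP growth = 7.65 − 5.0104 = 2.6396%.
TFP share of growth = 2.6396 / 7.65 × 100 = 34.505%.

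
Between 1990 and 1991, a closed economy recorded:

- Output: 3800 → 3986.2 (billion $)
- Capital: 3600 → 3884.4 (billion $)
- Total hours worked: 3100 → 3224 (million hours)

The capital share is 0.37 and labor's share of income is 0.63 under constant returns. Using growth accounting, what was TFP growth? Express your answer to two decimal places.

Output growth = (3986.2 − 3800) / 3800 = 4.9%.
Capital growth = (3884.4 − 3600) / 3600 = 7.9%.
Total hours worked growth = (3224 − 3100) / 3100 = 4%.
Labor's share = 1 − 0.37 = 0.63.
Capital: 0.37 × 7.9 = 2.923 pp.
Total hours worked: 0.63 × 4 = 2.52 pp.
TFP growth = 4.9 − 5.443 = -0.543%.

-0.54%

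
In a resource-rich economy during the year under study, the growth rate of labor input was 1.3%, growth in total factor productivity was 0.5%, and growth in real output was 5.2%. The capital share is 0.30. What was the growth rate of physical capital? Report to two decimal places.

Labor's share = 1 − 0.3 = 0.7.
gY = gA + 0.7×1.3 + 0.3×g.
0.3×g = 5.2 − 0.5 − 0.91 = 3.79.
g = 3.79 / 0.3 = 12.6333%.

12.63%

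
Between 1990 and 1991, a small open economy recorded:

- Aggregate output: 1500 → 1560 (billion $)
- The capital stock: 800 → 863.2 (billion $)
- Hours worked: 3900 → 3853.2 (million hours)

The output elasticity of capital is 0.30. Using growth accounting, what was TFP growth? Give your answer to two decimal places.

2.47%

Aggregate output growth = (1560 − 1500) / 1500 = 4%.
The capital stock growth = (863.2 − 800) / 800 = 7.9%.
Hours worked growth = (3853.2 − 3900) / 3900 = -1.2%.
Labor's share = 1 − 0.3 = 0.7.
The capital stock: 0.3 × 7.9 = 2.37 pp.
Hours worked: 0.7 × (-1.2) = -0.84 pp.
TFP growth = 4 − 1.53 = 2.47%.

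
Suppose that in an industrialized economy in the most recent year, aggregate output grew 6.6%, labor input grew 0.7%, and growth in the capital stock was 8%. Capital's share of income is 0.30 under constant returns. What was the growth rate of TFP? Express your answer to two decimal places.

TFP growth was 3.71%.

Labor's share = 1 − 0.3 = 0.7.
The capital stock: 0.3 × 8 = 2.4 pp.
Labor input: 0.7 × 0.7 = 0.49 pp.
TFP growth = 6.6 − 2.89 = 3.71%.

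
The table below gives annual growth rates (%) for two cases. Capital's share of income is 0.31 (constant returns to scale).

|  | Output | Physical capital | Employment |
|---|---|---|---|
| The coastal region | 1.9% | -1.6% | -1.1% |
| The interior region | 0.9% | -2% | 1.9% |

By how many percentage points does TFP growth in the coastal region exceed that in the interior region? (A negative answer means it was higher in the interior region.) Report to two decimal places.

2.95 percentage points

Labor's share = 1 − 0.31 = 0.69.
The coastal region: TFP = 1.9 + 0.496 + 0.759 = 3.155%.
The interior region: TFP = 0.9 + 0.62 − 1.311 = 0.209%.
Difference = 3.155 − (0.209) = 2.946 pp.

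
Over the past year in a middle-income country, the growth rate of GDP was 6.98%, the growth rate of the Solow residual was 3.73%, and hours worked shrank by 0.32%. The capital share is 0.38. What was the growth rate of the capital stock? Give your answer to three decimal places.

9.075%

Labor's share = 1 − 0.38 = 0.62.
gY = gA + 0.62×(-0.32) + 0.38×g.
0.38×g = 6.98 − 3.73 + 0.1984 = 3.4484.
g = 3.4484 / 0.38 = 9.07474%.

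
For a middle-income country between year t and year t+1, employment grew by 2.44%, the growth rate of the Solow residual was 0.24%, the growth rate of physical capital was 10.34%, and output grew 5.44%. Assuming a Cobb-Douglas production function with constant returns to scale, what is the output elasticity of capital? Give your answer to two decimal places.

gY = gA + α·gK + (1−α)·gL, so gY − gA − gL = α(gK − gL).
5.44 − 0.24 − 2.44 = α × (10.34 − 2.44).
2.76 = 7.9 α, so α = 0.3494.

α = 0.35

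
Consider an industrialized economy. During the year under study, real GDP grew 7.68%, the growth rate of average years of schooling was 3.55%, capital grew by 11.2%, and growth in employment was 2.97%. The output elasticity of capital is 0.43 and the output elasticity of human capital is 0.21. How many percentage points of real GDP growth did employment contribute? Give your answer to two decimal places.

1.07 pp

Labor's share = 1 − 0.43 − 0.21 = 0.36.
Contribution = share × growth = 0.36 × 2.97 = 1.0692 pp.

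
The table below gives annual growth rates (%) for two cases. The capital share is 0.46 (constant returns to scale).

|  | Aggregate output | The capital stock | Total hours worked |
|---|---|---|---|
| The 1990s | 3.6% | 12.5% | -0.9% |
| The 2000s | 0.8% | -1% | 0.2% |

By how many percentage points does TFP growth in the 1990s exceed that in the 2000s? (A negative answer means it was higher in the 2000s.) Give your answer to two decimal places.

-2.82 percentage points

Labor's share = 1 − 0.46 = 0.54.
The 1990s: TFP = 3.6 − 5.75 + 0.486 = -1.664%.
The 2000s: TFP = 0.8 + 0.46 − 0.108 = 1.152%.
Difference = -1.664 − (1.152) = -2.816 pp.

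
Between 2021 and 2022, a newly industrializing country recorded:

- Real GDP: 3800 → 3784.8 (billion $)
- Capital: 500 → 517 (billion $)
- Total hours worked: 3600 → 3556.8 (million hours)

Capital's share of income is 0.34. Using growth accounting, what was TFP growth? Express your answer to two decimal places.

Real GDP growth = (3784.8 − 3800) / 3800 = -0.4%.
Capital growth = (517 − 500) / 500 = 3.4%.
Total hours worked growth = (3556.8 − 3600) / 3600 = -1.2%.
Labor's share = 1 − 0.34 = 0.66.
Capital: 0.34 × 3.4 = 1.156 pp.
Total hours worked: 0.66 × (-1.2) = -0.792 pp.
TFP growth = -0.4 − 0.364 = -0.764%.

-0.76%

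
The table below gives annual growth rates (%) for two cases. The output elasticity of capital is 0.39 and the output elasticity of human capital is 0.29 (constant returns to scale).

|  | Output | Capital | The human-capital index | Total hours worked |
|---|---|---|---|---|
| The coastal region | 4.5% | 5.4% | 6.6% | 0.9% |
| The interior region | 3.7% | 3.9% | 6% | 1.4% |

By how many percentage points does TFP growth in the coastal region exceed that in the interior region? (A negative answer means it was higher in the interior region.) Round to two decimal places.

0.20 percentage points

Labor's share = 1 − 0.39 − 0.29 = 0.32.
The coastal region: TFP = 4.5 − 2.106 − 1.914 − 0.288 = 0.192%.
The interior region: TFP = 3.7 − 1.521 − 1.74 − 0.448 = -0.009%.
Difference = 0.192 − (-0.009) = 0.201 pp.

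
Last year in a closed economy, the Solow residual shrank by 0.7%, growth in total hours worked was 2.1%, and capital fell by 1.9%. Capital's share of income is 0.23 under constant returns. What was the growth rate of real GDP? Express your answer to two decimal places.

0.48%

Labor's share = 1 − 0.23 = 0.77.
Capital: 0.23 × (-1.9) = -0.437 pp.
Total hours worked: 0.77 × 2.1 = 1.617 pp.
Output growth = -0.7 + 1.18 = 0.48%.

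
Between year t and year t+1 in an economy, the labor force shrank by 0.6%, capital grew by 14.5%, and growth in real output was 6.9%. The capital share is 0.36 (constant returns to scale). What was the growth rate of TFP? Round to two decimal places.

TFP grew 2.06%.

Labor's share = 1 − 0.36 = 0.64.
Capital: 0.36 × 14.5 = 5.22 pp.
The labor force: 0.64 × (-0.6) = -0.384 pp.
TFP growth = 6.9 − 4.836 = 2.064%.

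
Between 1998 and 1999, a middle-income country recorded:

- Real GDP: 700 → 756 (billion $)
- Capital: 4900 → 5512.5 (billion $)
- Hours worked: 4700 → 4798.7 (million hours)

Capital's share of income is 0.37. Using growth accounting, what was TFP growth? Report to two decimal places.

2.05%

Real GDP growth = (756 − 700) / 700 = 8%.
Capital growth = (5512.5 − 4900) / 4900 = 12.5%.
Hours worked growth = (4798.7 − 4700) / 4700 = 2.1%.
Labor's share = 1 − 0.37 = 0.63.
Capital: 0.37 × 12.5 = 4.625 pp.
Hours worked: 0.63 × 2.1 = 1.323 pp.
TFP growth = 8 − 5.948 = 2.052%.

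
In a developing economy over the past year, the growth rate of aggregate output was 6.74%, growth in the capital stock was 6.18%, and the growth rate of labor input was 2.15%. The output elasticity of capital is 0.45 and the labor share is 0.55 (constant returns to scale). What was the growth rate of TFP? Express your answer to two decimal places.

Labor's share = 1 − 0.45 = 0.55.
The capital stock: 0.45 × 6.18 = 2.781 pp.
Labor input: 0.55 × 2.15 = 1.1825 pp.
TFP growth = 6.74 − 3.9635 = 2.7765%.

2.78%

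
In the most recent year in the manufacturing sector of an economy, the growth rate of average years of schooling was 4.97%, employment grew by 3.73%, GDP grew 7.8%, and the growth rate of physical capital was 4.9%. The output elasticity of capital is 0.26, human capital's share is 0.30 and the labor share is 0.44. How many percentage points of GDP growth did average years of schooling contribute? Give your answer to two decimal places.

1.49 percentage points

Contribution = share × growth = 0.3 × 4.97 = 1.491 pp.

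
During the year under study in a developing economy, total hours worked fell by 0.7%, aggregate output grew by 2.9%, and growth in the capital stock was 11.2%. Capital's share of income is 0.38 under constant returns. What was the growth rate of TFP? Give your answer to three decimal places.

Labor's share = 1 − 0.38 = 0.62.
The capital stock: 0.38 × 11.2 = 4.256 pp.
Total hours worked: 0.62 × (-0.7) = -0.434 pp.
TFP growth = 2.9 − 3.822 = -0.922%.

-0.922%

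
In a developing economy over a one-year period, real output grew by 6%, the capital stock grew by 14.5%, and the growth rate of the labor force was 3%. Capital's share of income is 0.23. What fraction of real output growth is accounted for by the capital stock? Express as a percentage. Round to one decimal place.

55.6%

The capital stock contributed 0.23 × 14.5 = 3.335 pp.
Share of growth = 3.335 / 6 × 100 = 55.583%.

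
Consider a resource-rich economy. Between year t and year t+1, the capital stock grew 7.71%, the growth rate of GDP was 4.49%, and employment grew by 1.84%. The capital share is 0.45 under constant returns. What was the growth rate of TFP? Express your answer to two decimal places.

0.01%

Labor's share = 1 − 0.45 = 0.55.
The capital stock: 0.45 × 7.71 = 3.4695 pp.
Employment: 0.55 × 1.84 = 1.012 pp.
TFP growth = 4.49 − 4.4815 = 0.0085%.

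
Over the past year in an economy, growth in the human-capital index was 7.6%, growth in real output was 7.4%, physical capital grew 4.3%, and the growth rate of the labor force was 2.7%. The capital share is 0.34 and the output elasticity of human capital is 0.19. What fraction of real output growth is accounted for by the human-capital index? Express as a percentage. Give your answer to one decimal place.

The human-capital index contributed 0.19 × 7.6 = 1.444 pp.
Share of growth = 1.444 / 7.4 × 100 = 19.514%.

The human-capital index accounted for 19.5% of growth.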